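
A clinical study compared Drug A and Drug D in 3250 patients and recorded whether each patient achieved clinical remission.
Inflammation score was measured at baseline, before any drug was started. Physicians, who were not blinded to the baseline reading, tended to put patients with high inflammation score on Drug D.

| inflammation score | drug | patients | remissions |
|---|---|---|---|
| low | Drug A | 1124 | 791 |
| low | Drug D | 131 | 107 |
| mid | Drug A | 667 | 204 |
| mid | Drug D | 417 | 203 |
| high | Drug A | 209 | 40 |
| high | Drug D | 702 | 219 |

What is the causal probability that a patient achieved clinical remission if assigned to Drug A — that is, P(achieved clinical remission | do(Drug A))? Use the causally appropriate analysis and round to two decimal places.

0.43

Within every inflammation score level Drug D has the higher rate, yet pooled Drug A does — Simpson's reversal.
The imbalance in inflammation score arose from how patients were allocated, not from anything the drug did; and inflammation score independently affects the outcome. The pooled gap is confounded — condition on inflammation score.
Standardising Drug A to the population inflammation score mix: 0.386·791/1124 + 0.334·204/667 + 0.280·40/209 = 0.427.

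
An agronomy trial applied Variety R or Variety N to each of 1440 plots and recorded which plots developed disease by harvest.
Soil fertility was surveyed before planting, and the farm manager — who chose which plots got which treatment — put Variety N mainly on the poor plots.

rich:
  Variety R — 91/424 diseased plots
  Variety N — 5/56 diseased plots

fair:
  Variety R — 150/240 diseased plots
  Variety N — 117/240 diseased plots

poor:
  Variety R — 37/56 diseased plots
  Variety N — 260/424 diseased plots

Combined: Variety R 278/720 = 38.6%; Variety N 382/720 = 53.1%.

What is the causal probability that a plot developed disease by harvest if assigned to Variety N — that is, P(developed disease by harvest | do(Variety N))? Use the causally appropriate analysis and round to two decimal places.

Soil fertility is set before the variety has any effect — it is not caused by the variety — and it independently drives the outcome. That makes it a confounder, so the causal comparison is within soil fertility levels.
Standardising Variety N to the population soil fertility mix: 0.333·5/56 + 0.333·117/240 + 0.333·260/424 = 0.397.

0.40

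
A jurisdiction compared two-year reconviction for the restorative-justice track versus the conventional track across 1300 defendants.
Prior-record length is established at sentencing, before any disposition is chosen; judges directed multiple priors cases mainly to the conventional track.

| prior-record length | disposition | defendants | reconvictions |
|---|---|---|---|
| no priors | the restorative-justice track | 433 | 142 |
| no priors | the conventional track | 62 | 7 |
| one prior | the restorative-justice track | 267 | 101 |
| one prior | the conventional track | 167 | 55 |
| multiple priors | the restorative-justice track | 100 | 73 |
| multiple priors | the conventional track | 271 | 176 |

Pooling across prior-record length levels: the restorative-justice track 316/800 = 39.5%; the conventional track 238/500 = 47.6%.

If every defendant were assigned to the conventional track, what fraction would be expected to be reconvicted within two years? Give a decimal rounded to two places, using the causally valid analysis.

The imbalance in prior-record length arose from how defendants were allocated, not from anything the disposition did; and prior-record length independently affects the outcome. The pooled gap is confounded — condition on prior-record length.
Standardising the conventional track to the population prior-record length mix: 0.381·7/62 + 0.334·55/167 + 0.285·176/271 = 0.338.

0.34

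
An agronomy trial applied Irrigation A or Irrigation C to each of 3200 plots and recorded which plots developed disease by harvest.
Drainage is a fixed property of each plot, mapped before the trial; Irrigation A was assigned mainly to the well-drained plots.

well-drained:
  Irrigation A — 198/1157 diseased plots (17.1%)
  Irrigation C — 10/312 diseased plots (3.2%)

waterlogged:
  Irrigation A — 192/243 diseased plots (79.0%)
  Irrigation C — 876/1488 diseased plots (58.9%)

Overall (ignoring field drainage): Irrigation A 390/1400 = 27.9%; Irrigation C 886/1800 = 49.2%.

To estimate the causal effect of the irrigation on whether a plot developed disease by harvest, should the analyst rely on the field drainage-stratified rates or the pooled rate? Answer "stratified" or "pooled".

Field drainage differs across irrigations for reasons unrelated to any effect of the irrigation itself, and it separately predicts the outcome — a classic confounder. We must compare within field drainage levels.
Within each level — well-drained: 17.1% vs 3.2%; waterlogged: 79.0% vs 58.9% — Irrigation C is lower every time.

stratified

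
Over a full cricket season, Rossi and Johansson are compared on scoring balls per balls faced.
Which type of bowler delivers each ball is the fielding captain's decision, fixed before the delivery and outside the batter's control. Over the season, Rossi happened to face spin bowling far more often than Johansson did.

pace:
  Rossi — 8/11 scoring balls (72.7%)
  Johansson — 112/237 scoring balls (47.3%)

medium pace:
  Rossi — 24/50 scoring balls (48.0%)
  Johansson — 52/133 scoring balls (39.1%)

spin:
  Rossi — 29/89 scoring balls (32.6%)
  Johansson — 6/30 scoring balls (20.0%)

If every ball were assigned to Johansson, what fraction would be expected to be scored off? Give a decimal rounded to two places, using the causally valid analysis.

0.39

Bowling type is set before the player has any effect — it is not caused by the player — and it independently drives the outcome. That makes it a confounder, so the causal comparison is within bowling type levels.
Standardising Johansson to the population bowling type mix: 0.451·112/237 + 0.333·52/133 + 0.216·6/30 = 0.386.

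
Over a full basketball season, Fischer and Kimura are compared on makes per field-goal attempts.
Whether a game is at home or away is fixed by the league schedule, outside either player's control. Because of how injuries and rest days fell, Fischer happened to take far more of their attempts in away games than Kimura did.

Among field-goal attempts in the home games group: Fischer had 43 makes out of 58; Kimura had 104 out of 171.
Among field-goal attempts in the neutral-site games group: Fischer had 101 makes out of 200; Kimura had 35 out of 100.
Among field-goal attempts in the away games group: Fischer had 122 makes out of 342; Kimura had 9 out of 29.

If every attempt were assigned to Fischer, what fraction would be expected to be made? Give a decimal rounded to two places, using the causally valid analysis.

0.50

Within every game venue level Fischer has the higher rate, yet pooled Kimura does — Simpson's reversal.
Game venue is set before the player has any effect — it is not caused by the player — and it independently drives the outcome. That makes it a confounder, so the causal comparison is within game venue levels.
Standardising Fischer to the population game venue mix: 0.254·43/58 + 0.333·101/200 + 0.412·122/342 = 0.504.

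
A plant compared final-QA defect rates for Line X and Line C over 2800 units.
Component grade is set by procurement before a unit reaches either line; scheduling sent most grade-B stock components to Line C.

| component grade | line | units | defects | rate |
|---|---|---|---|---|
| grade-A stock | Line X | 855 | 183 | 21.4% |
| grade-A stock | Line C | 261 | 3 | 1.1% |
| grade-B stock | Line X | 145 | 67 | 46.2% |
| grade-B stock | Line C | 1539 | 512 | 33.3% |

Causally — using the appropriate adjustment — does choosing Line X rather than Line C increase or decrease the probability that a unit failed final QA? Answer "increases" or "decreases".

The stratified and pooled comparisons disagree (Line C wins within each component grade; Line X wins overall), so the answer turns on the causal role of component grade.
Component grade differs across lines for reasons unrelated to any effect of the line itself, and it separately predicts the outcome — a classic confounder. We must compare within component grade levels.
Within each level — grade-A stock: 21.4% vs 1.1%; grade-B stock: 46.2% vs 33.3% — Line C is lower every time.

increases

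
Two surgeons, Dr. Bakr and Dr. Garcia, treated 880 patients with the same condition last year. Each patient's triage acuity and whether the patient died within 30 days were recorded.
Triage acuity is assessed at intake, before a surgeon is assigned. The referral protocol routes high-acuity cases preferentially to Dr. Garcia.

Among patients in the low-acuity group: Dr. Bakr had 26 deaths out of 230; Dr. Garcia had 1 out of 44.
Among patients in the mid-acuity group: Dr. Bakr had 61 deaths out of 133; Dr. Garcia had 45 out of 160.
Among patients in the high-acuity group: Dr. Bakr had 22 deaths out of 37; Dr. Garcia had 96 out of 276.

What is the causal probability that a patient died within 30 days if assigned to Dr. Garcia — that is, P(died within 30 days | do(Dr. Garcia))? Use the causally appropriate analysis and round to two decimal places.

The stratified and pooled comparisons disagree (Dr. Garcia wins within each triage acuity; Dr. Bakr wins overall), so the answer turns on the causal role of triage acuity.
Nothing the surgeon does changes triage acuity; the imbalance is an allocation artefact. With triage acuity also predicting the outcome, the pooled figure is confounded, and the within-stratum comparison is the causal one.
Standardising Dr. Garcia to the population triage acuity mix: 0.311·1/44 + 0.333·45/160 + 0.356·96/276 = 0.224.

0.22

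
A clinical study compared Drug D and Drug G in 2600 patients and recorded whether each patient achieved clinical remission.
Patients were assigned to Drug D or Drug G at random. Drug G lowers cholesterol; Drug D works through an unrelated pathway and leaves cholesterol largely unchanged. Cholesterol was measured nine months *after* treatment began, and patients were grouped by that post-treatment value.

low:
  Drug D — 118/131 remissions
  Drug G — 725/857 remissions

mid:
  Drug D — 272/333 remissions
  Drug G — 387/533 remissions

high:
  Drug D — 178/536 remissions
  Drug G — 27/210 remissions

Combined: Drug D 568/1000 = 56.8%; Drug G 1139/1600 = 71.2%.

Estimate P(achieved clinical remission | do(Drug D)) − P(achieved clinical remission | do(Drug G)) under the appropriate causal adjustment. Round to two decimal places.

-0.14

Cholesterol lies on the pathway drug → cholesterol → outcome, so adjusting for it blocks the indirect effect. For the total causal effect of drug, use the unadjusted pooled rates.
The causal difference is the pooled difference: 0.568 − 0.712 = -0.144.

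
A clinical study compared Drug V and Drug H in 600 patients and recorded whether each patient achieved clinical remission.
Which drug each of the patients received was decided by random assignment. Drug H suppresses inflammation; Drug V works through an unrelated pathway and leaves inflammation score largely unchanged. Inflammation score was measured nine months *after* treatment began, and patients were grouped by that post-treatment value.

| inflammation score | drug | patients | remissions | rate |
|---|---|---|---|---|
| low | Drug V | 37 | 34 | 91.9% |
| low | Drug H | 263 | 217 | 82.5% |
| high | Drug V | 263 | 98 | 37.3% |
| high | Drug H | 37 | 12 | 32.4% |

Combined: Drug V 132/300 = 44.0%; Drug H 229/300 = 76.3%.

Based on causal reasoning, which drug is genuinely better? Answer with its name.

Drug H

Within every inflammation score level Drug V has the higher rate, yet pooled Drug H does — Simpson's reversal.
Inflammation score is downstream of the drug. One should not condition on a consequence of treatment, so the overall rates are the right comparison.
Pooled: Drug V 44.0% vs Drug H 76.3%; Drug H is higher overall.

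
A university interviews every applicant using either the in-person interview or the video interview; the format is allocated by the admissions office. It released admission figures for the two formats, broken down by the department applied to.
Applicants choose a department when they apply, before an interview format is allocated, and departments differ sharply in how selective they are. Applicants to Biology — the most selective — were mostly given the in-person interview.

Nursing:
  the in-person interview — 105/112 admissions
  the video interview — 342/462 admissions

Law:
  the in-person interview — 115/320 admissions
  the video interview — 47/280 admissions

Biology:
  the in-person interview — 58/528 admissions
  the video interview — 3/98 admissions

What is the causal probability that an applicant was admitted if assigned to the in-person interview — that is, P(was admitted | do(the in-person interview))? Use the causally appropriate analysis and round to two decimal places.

The stratified and pooled comparisons disagree (the in-person interview wins within each department; the video interview wins overall), so the answer turns on the causal role of department.
Here department is a common cause — it drives both which interview format a case falls under and the outcome. The crude comparison mixes populations; the stratum-specific rates are the causally relevant ones.
Standardising the in-person interview to the population department mix: 0.319·105/112 + 0.333·115/320 + 0.348·58/528 = 0.457.

0.46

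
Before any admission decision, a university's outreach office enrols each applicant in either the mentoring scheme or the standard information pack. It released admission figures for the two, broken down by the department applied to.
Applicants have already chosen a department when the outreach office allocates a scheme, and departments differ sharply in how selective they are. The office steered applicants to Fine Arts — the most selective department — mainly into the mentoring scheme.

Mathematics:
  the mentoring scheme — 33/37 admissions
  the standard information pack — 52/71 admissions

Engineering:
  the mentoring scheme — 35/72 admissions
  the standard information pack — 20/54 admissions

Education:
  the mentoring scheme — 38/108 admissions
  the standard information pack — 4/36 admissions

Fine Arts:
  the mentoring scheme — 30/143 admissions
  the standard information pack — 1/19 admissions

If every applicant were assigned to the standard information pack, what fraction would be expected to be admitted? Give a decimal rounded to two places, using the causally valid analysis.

The stratified and pooled comparisons disagree (the mentoring scheme wins within each department; the standard information pack wins overall), so the answer turns on the causal role of department.
Department is set before the outreach scheme has any effect — it is not caused by the outreach scheme — and it independently drives the outcome. That makes it a confounder, so the causal comparison is within department levels.
Standardising the standard information pack to the population department mix: 0.200·52/71 + 0.233·20/54 + 0.267·4/36 + 0.300·1/19 = 0.278.

0.28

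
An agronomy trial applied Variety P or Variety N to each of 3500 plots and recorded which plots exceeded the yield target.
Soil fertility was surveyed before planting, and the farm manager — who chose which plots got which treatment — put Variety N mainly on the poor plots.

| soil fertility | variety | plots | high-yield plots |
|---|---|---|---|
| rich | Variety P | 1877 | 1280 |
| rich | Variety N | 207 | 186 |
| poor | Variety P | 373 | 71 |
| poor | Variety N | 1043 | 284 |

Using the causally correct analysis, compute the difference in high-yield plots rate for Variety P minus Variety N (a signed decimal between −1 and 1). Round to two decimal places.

Nothing the variety does changes soil fertility; the imbalance is an allocation artefact. With soil fertility also predicting the outcome, the pooled figure is confounded, and the within-stratum comparison is the causal one.
Adjusting over the population distribution of soil fertility: 0.595·(0.682−0.899) + 0.405·(0.190−0.272) = -0.162.

-0.16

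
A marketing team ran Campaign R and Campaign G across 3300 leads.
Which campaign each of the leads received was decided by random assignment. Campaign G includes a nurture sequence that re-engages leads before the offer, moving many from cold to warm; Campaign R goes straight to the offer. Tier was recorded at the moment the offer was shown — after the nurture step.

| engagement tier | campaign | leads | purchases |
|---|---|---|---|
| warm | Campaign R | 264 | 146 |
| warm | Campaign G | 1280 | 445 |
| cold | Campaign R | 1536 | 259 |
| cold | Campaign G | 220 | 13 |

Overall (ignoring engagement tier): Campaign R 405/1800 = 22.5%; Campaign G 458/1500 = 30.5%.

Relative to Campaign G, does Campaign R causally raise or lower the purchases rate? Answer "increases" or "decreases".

decreases

The engagement tier-specific comparison favours Campaign R throughout, but the pooled figures favour Campaign G. The question is whether to condition on engagement tier.
Engagement tier lies on the pathway campaign → engagement tier → outcome, so adjusting for it blocks the indirect effect. For the total causal effect of campaign, use the unadjusted pooled rates.
Pooled: Campaign R 22.5% vs Campaign G 30.5%; Campaign G is higher overall.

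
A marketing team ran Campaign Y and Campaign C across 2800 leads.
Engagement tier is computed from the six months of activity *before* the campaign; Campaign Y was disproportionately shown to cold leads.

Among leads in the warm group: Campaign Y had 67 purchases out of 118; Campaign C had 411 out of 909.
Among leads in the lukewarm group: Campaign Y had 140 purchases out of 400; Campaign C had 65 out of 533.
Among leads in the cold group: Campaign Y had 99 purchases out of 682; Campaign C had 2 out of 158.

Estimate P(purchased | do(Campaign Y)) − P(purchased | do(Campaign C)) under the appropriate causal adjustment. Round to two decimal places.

+0.16

Nothing the campaign does changes engagement tier; the imbalance is an allocation artefact. With engagement tier also predicting the outcome, the pooled figure is confounded, and the within-stratum comparison is the causal one.
Adjusting over the population distribution of engagement tier: 0.367·(0.568−0.452) + 0.333·(0.350−0.122) + 0.300·(0.145−0.013) = +0.158.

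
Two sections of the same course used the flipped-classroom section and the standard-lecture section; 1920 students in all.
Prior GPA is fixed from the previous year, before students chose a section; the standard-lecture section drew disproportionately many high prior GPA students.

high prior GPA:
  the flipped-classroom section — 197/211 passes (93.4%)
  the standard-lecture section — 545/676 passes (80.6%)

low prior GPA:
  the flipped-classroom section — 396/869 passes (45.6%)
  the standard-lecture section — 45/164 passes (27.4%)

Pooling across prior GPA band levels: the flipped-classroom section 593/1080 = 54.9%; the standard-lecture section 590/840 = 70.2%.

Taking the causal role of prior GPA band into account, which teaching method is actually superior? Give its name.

the flipped-classroom section

Prior GPA band differs across teaching methods for reasons unrelated to any effect of the teaching method itself, and it separately predicts the outcome — a classic confounder. We must compare within prior GPA band levels.
Within each level — high prior GPA: 93.4% vs 80.6%; low prior GPA: 45.6% vs 27.4% — the flipped-classroom section is higher every time.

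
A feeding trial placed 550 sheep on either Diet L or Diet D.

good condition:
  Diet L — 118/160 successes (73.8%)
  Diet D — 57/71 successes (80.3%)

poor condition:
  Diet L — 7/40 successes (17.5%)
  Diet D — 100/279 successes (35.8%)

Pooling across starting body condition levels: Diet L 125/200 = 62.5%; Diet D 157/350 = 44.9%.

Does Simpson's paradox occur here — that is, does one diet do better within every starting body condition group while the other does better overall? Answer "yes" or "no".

yes

Within each starting body condition level (good condition 73.8% vs 80.3%; poor condition 17.5% vs 35.8%), Diet D has the higher rate every time. Pooled: 62.5% vs 44.9% — Diet L has the higher rate overall. The two comparisons disagree.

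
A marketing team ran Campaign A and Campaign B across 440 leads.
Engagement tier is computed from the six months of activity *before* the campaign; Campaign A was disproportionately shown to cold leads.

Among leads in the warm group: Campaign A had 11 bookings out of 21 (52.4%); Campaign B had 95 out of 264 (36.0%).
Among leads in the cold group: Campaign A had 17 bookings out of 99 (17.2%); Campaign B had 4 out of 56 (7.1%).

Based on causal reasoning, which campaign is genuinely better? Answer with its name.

Campaign A

Engagement tier differs across campaigns for reasons unrelated to any effect of the campaign itself, and it separately predicts the outcome — a classic confounder. We must compare within engagement tier levels.
Within each level — warm: 52.4% vs 36.0%; cold: 17.2% vs 7.1% — Campaign A is higher every time.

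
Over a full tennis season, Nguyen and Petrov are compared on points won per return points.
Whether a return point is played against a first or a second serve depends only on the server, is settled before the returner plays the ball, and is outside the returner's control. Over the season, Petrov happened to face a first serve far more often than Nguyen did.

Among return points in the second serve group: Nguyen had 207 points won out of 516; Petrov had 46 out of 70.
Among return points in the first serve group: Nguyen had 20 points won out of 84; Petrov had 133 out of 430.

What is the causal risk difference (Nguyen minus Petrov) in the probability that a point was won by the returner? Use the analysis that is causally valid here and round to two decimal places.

-0.17

Here serve type is a common cause — it drives both which player a case falls under and the outcome. The crude comparison mixes populations; the stratum-specific rates are the causally relevant ones.
Adjusting over the population distribution of serve type: 0.533·(0.401−0.657) + 0.467·(0.238−0.309) = -0.170.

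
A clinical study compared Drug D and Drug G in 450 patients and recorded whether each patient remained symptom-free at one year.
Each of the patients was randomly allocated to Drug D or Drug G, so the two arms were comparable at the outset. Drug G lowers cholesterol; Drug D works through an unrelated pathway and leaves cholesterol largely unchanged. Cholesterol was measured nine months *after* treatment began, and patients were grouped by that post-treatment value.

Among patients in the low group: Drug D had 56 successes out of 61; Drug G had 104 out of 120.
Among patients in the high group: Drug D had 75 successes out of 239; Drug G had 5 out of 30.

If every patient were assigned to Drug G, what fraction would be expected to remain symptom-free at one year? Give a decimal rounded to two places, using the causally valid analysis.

Cholesterol is downstream of the drug. One should not condition on a consequence of treatment, so the overall rates are the right comparison.
So P(outcome | do(Drug G)) is just the pooled rate for Drug G: 109/150 = 0.727.

0.73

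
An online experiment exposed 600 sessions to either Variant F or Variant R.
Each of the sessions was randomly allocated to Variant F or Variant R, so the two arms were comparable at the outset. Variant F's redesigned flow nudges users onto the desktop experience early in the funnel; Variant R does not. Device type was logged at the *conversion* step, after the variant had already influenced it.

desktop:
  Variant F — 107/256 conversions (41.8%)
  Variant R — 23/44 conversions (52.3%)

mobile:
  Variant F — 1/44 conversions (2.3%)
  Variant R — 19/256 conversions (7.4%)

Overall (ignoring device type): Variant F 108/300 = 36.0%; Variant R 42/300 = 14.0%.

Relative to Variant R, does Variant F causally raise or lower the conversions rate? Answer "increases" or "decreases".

The device type-specific comparison favours Variant R throughout, but the pooled figures favour Variant F. The question is whether to condition on device type.
Because the variant influences device type, device type is a post-treatment mediator, not a confounder. Stratifying on it would bias the estimate; the causal effect is the crude pooled difference.
Pooled: Variant F 36.0% vs Variant R 14.0%; Variant F is higher overall.

increases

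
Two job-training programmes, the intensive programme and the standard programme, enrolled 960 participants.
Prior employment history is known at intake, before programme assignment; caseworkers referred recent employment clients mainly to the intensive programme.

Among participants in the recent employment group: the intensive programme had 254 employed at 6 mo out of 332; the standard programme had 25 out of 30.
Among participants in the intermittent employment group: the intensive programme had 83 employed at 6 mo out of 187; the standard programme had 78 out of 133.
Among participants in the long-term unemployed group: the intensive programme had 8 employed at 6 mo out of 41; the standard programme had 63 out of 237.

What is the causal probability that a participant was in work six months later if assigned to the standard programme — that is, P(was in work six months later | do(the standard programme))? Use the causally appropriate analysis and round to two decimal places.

0.59

The imbalance in prior employment history arose from how participants were allocated, not from anything the programme did; and prior employment history independently affects the outcome. The pooled gap is confounded — condition on prior employment history.
Standardising the standard programme to the population prior employment history mix: 0.377·25/30 + 0.333·78/133 + 0.290·63/237 = 0.587.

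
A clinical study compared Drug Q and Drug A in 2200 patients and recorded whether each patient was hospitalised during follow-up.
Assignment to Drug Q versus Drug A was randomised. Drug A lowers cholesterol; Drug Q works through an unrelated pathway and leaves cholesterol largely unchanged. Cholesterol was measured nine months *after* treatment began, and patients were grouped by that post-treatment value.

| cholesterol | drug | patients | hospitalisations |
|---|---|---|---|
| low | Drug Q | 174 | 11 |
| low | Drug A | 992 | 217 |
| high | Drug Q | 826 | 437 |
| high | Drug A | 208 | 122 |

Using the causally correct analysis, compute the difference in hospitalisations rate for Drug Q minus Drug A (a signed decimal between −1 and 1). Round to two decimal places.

+0.17

Cholesterol here is a post-treatment variable shaped by the drug; conditioning on it would introduce bias rather than remove it. The overall comparison is the causal one.
The causal difference is the pooled difference: 0.448 − 0.282 = +0.166.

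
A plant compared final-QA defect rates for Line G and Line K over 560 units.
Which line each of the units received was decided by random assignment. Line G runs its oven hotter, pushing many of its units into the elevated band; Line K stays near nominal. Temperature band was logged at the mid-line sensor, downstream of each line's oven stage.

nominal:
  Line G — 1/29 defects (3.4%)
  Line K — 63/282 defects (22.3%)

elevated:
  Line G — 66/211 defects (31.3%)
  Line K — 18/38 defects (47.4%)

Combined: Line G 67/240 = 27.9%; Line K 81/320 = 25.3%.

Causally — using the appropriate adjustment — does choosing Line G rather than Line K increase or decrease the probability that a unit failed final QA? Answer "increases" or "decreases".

increases

In-process temperature band lies on the pathway line → in-process temperature band → outcome, so adjusting for it blocks the indirect effect. For the total causal effect of line, use the unadjusted pooled rates.
Pooled: Line G 27.9% vs Line K 25.3%; Line K is lower overall.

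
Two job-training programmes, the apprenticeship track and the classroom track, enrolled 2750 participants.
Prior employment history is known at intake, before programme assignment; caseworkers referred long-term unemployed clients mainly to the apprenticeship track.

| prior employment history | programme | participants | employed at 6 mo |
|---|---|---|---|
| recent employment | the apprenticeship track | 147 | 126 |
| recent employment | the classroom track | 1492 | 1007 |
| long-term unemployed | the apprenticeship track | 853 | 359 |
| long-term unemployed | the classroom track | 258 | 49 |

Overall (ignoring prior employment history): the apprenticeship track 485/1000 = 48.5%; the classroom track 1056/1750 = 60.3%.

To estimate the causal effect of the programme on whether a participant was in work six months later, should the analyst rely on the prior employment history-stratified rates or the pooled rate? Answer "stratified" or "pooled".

stratified

Within every prior employment history level the apprenticeship track has the higher rate, yet pooled the classroom track does — Simpson's reversal.
Nothing the programme does changes prior employment history; the imbalance is an allocation artefact. With prior employment history also predicting the outcome, the pooled figure is confounded, and the within-stratum comparison is the causal one.
Within each level — recent employment: 85.7% vs 67.5%; long-term unemployed: 42.1% vs 19.0% — the apprenticeship track is higher every time.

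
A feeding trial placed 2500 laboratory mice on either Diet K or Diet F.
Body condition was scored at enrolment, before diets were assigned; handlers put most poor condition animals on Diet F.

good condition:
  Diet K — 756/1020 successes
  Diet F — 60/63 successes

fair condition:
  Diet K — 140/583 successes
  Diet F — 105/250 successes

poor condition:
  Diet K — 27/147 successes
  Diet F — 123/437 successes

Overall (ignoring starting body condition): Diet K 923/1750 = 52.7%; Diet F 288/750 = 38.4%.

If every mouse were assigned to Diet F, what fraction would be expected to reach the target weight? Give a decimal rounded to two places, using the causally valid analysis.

Here starting body condition is a common cause — it drives both which diet a case falls under and the outcome. The crude comparison mixes populations; the stratum-specific rates are the causally relevant ones.
Standardising Diet F to the population starting body condition mix: 0.433·60/63 + 0.333·105/250 + 0.234·123/437 = 0.618.

0.62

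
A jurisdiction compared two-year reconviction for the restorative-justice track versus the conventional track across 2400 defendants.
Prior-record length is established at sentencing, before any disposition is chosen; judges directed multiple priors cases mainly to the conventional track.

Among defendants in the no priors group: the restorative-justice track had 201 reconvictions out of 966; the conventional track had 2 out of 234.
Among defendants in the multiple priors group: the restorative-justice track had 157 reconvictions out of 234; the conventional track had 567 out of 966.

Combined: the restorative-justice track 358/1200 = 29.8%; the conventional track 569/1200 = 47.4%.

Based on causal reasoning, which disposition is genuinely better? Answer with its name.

Here prior-record length is a common cause — it drives both which disposition a case falls under and the outcome. The crude comparison mixes populations; the stratum-specific rates are the causally relevant ones.
Within each level — no priors: 20.8% vs 0.9%; multiple priors: 67.1% vs 58.7% — the conventional track is lower every time.

the conventional track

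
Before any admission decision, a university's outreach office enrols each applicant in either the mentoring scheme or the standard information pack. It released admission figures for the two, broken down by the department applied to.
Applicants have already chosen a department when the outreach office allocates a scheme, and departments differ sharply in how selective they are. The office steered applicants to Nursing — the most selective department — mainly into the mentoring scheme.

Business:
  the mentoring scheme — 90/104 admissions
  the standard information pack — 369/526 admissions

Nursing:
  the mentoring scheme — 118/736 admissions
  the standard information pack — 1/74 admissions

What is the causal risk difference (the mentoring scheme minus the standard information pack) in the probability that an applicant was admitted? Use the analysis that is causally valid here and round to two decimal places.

the mentoring scheme is higher inside every department stratum but the standard information pack is higher in aggregate. Whether to stratify depends on how department relates to the outreach scheme.
Department differs across outreach schemes for reasons unrelated to any effect of the outreach scheme itself, and it separately predicts the outcome — a classic confounder. We must compare within department levels.
Adjusting over the population distribution of department: 0.438·(0.865−0.702) + 0.562·(0.160−0.014) = +0.154.

+0.15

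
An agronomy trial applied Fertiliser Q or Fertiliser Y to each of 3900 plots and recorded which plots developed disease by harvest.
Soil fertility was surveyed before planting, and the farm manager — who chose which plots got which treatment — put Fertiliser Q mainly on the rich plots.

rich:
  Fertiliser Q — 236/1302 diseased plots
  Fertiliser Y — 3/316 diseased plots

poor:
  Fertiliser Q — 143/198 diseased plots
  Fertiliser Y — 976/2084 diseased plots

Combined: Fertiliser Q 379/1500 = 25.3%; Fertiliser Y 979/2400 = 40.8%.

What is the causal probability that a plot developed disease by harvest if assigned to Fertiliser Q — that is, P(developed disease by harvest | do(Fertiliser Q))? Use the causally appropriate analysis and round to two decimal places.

Here soil fertility is a common cause — it drives both which fertiliser a case falls under and the outcome. The crude comparison mixes populations; the stratum-specific rates are the causally relevant ones.
Standardising Fertiliser Q to the population soil fertility mix: 0.415·236/1302 + 0.585·143/198 = 0.498.

0.50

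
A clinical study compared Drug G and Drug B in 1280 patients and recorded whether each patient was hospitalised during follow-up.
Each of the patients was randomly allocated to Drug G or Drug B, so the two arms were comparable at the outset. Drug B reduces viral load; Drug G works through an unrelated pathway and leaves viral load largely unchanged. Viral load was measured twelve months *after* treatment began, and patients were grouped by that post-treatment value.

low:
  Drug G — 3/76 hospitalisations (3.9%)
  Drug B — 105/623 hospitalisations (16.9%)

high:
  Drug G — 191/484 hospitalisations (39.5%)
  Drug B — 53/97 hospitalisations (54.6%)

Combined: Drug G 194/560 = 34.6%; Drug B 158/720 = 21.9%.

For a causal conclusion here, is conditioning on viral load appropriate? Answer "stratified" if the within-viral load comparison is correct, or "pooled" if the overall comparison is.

pooled

The viral load-specific comparison favours Drug G throughout, but the pooled figures favour Drug B. The question is whether to condition on viral load.
Viral load here is a post-treatment variable shaped by the drug; conditioning on it would introduce bias rather than remove it. The overall comparison is the causal one.
Pooled: Drug G 34.6% vs Drug B 21.9%; Drug B is lower overall.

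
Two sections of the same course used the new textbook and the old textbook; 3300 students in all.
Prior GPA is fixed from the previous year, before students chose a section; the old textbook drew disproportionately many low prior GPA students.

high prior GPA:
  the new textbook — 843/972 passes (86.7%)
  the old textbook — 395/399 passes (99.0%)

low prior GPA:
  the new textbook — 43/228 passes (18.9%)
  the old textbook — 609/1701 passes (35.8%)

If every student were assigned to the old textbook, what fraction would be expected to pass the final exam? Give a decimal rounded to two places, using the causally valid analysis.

The prior GPA band-specific comparison favours the old textbook throughout, but the pooled figures favour the new textbook. The question is whether to condition on prior GPA band.
Prior GPA band is set before the teaching method has any effect — it is not caused by the teaching method — and it independently drives the outcome. That makes it a confounder, so the causal comparison is within prior GPA band levels.
Standardising the old textbook to the population prior GPA band mix: 0.415·395/399 + 0.585·609/1701 = 0.621.

0.62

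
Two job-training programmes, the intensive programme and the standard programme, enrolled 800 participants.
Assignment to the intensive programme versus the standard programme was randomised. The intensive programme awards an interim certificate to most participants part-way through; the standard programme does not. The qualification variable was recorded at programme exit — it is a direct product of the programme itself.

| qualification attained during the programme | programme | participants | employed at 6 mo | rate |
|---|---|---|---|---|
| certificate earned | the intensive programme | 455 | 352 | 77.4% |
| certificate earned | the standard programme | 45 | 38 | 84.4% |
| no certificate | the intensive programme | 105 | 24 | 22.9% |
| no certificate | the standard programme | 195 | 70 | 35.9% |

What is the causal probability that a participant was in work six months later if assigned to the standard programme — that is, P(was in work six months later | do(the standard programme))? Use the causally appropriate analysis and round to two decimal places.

Qualification attained during the programme lies on the pathway programme → qualification attained during the programme → outcome, so adjusting for it blocks the indirect effect. For the total causal effect of programme, use the unadjusted pooled rates.
So P(outcome | do(the standard programme)) is just the pooled rate for the standard programme: 108/240 = 0.450.

0.45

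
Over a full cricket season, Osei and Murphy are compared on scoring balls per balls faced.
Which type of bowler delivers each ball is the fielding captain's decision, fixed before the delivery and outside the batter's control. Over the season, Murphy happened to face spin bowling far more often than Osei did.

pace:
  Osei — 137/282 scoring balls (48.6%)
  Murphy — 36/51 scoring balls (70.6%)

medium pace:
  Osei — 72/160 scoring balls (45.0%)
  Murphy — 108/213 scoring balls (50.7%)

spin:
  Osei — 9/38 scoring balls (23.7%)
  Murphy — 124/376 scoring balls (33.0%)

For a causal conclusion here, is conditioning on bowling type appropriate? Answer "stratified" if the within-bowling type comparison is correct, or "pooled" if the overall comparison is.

stratified

Within every bowling type level Murphy has the higher rate, yet pooled Osei does — Simpson's reversal.
Here bowling type is a common cause — it drives both which player a case falls under and the outcome. The crude comparison mixes populations; the stratum-specific rates are the causally relevant ones.
Within each level — pace: 48.6% vs 70.6%; medium pace: 45.0% vs 50.7%; spin: 23.7% vs 33.0% — Murphy is higher every time.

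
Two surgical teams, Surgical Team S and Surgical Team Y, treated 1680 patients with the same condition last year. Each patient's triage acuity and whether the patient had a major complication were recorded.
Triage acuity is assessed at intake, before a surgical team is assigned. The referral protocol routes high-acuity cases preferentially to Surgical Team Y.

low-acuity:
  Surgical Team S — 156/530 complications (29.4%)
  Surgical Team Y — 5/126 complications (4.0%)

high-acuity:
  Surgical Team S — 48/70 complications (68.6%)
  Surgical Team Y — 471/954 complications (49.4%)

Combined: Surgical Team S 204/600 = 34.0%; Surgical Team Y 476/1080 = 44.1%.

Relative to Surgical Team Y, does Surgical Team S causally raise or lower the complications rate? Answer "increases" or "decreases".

The triage acuity-specific comparison favours Surgical Team Y throughout, but the pooled figures favour Surgical Team S. The question is whether to condition on triage acuity.
Since triage acuity is a pre-existing factor (not a product of the surgical team) and it affects the outcome on its own, it is a confounder. The stratified rates, not the pooled rate, identify the causal effect.
Within each level — low-acuity: 29.4% vs 4.0%; high-acuity: 68.6% vs 49.4% — Surgical Team Y is lower every time.

increases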